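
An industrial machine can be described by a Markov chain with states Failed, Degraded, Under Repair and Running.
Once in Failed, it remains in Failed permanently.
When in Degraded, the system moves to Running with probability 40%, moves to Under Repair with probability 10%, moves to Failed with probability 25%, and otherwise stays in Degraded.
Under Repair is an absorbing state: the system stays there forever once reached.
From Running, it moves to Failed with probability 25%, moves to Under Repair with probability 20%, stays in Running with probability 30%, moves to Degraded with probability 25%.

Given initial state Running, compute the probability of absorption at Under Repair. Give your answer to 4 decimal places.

0.4118

Let h(s) be the probability of absorption at Under Repair starting from transient state s. Then h(Under Repair) = 1 and h(Failed) = 0. By first-step analysis:
h(Degraded) = 0.25·0 + 0.25·h(Degraded) + 0.1·1 + 0.4·h(Running)
h(Running) = 0.25·0 + 0.25·h(Degraded) + 0.2·1 + 0.3·h(Running)
Solving: h(Degraded) = 0.3529, h(Running) = 0.4118.
Starting from Running, the probability is 0.4118.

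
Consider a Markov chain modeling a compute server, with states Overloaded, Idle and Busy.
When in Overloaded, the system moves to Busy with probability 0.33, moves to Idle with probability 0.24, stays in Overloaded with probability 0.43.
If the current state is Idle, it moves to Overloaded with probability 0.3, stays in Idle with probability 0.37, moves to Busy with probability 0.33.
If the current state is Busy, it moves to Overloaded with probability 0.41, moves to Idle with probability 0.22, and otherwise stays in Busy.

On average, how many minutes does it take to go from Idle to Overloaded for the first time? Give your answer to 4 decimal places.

Let t(s) be the expected number of minutes to first reach Overloaded from state s, with t(Overloaded) = 0. Conditioning on the first minute:
t(Idle) = 1 + 0.37·t(Idle) + 0.33·t(Busy)
t(Busy) = 1 + 0.22·t(Idle) + 0.37·t(Busy)
Solving: t(Idle) = 2.9602, t(Busy) = 2.6210.
Expected minutes from Idle to Overloaded: 2.9602.

2.9602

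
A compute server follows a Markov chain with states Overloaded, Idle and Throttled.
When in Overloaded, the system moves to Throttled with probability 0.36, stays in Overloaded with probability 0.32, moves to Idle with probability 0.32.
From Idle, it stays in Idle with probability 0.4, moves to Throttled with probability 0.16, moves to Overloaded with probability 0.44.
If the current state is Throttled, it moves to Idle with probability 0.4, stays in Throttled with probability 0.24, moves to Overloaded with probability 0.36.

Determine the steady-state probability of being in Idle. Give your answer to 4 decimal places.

0.3700

Let the stationary distribution be π with π = πP and π_1 + π_2 + π_3 = 1.
π_1 = 0.32·π_1 + 0.44·π_2 + 0.36·π_3
π_2 = 0.32·π_1 + 0.4·π_2 + 0.4·π_3
Solving with the normalization constraint gives π = (0.3746, 0.3700, 0.2554).
So the stationary probability of Idle is 0.3700.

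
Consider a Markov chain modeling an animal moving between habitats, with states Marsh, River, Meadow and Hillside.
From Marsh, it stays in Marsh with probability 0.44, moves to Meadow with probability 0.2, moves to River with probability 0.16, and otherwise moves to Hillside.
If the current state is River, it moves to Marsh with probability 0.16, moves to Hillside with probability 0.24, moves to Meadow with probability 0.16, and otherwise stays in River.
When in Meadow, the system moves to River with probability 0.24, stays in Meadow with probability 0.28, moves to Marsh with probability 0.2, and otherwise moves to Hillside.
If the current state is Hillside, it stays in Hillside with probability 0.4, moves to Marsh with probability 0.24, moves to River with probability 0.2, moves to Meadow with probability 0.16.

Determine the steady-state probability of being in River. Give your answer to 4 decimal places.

Let the stationary distribution be π with π = πP and π_1 + π_2 + π_3 + π_4 = 1.
π_1 = 0.44·π_1 + 0.16·π_2 + 0.2·π_3 + 0.24·π_4
π_2 = 0.16·π_1 + 0.44·π_2 + 0.24·π_3 + 0.2·π_4
π_3 = 0.2·π_1 + 0.16·π_2 + 0.28·π_3 + 0.16·π_4
Solving with the normalization constraint gives π = (0.2644, 0.2594, 0.1938, 0.2824).
So the stationary probability of River is 0.2594.

0.2594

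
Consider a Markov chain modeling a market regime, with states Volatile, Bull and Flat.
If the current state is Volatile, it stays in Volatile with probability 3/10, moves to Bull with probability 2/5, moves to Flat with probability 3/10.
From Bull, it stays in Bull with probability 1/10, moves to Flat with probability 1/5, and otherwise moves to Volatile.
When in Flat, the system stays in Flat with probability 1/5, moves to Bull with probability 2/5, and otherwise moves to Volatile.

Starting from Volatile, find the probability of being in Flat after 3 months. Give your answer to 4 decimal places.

0.2490

Propagate the distribution vector 3 months from Volatile.
After 0 months: (1.0000, 0.0000, 0.0000)
After 1 month: (0.3000, 0.4000, 0.3000)
After 2 months: (0.4900, 0.2800, 0.2300)
After 3 months: (0.4350, 0.3160, 0.2490)
P(in Flat after 3 months) = 0.2490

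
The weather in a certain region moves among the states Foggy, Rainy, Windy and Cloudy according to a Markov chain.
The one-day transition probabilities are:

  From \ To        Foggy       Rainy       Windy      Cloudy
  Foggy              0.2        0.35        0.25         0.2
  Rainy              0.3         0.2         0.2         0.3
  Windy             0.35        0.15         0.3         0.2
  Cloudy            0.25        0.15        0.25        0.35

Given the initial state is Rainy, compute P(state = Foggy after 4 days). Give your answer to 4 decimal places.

Propagate the distribution vector 4 days from Rainy.
After 0 days: (0.0000, 1.0000, 0.0000, 0.0000)
After 1 day: (0.3000, 0.2000, 0.2000, 0.3000)
After 2 days: (0.2650, 0.2200, 0.2500, 0.2650)
After 3 days: (0.2728, 0.2140, 0.2515, 0.2618)
After 4 days: (0.2722, 0.2153, 0.2519, 0.2607)
P(in Foggy after 4 days) = 0.2722

0.2722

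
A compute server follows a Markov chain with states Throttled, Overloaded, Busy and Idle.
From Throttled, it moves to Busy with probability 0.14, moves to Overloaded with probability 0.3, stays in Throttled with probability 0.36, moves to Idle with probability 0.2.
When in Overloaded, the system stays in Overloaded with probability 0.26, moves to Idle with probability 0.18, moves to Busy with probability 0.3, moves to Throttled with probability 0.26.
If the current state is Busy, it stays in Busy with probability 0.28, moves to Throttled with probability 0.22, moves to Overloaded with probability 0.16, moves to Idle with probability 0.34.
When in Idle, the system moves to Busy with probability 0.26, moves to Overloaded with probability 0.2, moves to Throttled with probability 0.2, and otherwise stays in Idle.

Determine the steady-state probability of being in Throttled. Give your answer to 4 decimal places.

0.2603

Let the stationary distribution be π with π = πP and π_1 + π_2 + π_3 + π_4 = 1.
π_1 = 0.36·π_1 + 0.26·π_2 + 0.22·π_3 + 0.2·π_4
π_2 = 0.3·π_1 + 0.26·π_2 + 0.16·π_3 + 0.2·π_4
π_3 = 0.14·π_1 + 0.3·π_2 + 0.28·π_3 + 0.26·π_4
Solving with the normalization constraint gives π = (0.2603, 0.2301, 0.2428, 0.2667).
So the stationary probability of Throttled is 0.2603.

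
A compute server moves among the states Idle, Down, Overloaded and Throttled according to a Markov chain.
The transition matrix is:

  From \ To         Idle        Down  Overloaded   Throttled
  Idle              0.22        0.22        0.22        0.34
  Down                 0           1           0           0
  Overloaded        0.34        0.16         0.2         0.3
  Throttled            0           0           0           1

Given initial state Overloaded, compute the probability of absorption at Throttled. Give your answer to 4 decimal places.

Let h(s) be the probability of absorption at Throttled starting from transient state s. Then h(Throttled) = 1 and h(Down) = 0. By first-step analysis:
h(Idle) = 0.22·h(Idle) + 0.22·0 + 0.22·h(Overloaded) + 0.34·1
h(Overloaded) = 0.34·h(Idle) + 0.16·0 + 0.2·h(Overloaded) + 0.3·1
Solving: h(Idle) = 0.6154, h(Overloaded) = 0.6366.
Starting from Overloaded, the probability is 0.6366.

0.6366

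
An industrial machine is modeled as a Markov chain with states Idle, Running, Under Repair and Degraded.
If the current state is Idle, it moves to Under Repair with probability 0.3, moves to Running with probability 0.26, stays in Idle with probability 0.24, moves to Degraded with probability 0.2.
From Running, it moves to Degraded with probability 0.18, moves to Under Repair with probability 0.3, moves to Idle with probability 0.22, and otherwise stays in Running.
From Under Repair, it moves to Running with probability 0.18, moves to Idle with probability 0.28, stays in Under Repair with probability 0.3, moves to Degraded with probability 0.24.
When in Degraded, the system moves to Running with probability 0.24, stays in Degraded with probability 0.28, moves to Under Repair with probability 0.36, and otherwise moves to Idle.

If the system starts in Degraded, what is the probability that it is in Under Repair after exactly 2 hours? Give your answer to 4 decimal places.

0.3168

Propagate the distribution vector 2 hours from Degraded.
After 0 hours: (0.0000, 0.0000, 0.0000, 1.0000)
After 1 hour: (0.1200, 0.2400, 0.3600, 0.2800)
After 2 hours: (0.2160, 0.2352, 0.3168, 0.2320)
P(in Under Repair after 2 hours) = 0.3168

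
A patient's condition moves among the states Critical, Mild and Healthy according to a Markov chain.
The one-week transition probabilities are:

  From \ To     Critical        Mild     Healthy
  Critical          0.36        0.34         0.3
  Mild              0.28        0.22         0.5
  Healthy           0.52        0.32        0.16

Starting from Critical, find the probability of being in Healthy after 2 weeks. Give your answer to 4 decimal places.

0.3260

Sum over the intermediate state after 1 week:
P = P(Critical→Critical)·P(Critical→Healthy) + P(Critical→Mild)·P(Mild→Healthy) + P(Critical→Healthy)·P(Healthy→Healthy)
  = 0.36×0.3 + 0.34×0.5 + 0.3×0.16
  = 0.1080 + 0.1700 + 0.0480 = 0.3260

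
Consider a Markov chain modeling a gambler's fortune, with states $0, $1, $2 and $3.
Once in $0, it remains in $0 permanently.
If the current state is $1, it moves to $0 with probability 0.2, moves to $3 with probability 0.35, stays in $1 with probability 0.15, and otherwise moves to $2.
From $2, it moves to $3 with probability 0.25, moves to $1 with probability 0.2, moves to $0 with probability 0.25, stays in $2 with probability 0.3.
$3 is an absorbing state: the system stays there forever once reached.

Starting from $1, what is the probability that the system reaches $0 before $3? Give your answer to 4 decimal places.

0.4019

Let h(s) be the probability of absorption at $0 starting from transient state s. Then h($0) = 1 and h($3) = 0. By first-step analysis:
h($1) = 0.2·1 + 0.15·h($1) + 0.3·h($2) + 0.35·0
h($2) = 0.25·1 + 0.2·h($1) + 0.3·h($2) + 0.25·0
Solving: h($1) = 0.4019, h($2) = 0.4720.
Starting from $1, the probability is 0.4019.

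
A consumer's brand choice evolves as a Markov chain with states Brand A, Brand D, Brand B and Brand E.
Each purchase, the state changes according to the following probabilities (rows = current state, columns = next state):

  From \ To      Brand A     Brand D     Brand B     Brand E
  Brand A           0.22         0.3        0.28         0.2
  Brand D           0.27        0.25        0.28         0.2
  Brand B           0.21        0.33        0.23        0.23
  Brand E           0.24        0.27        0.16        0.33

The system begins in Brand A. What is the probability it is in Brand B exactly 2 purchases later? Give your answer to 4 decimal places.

Propagate the distribution vector 2 purchases from Brand A.
After 0 purchases: (1.0000, 0.0000, 0.0000, 0.0000)
After 1 purchase: (0.2200, 0.3000, 0.2800, 0.2000)
After 2 purchases: (0.2362, 0.2874, 0.2420, 0.2344)
P(in Brand B after 2 purchases) = 0.2420

0.2420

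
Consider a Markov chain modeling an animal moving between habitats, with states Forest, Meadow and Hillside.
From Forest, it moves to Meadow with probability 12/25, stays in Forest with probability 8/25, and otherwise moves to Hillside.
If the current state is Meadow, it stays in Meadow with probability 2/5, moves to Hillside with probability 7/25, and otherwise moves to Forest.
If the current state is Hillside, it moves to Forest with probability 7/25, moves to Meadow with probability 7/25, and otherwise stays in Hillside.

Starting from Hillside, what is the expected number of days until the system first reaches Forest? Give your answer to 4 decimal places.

3.4161

Let t(s) be the expected number of days to first reach Forest from state s, with t(Forest) = 0. Conditioning on the first day:
t(Meadow) = 1 + 0.4·t(Meadow) + 0.28·t(Hillside)
t(Hillside) = 1 + 0.28·t(Meadow) + 0.44·t(Hillside)
Solving: t(Meadow) = 3.2609, t(Hillside) = 3.4161.
Expected days from Hillside to Forest: 3.4161.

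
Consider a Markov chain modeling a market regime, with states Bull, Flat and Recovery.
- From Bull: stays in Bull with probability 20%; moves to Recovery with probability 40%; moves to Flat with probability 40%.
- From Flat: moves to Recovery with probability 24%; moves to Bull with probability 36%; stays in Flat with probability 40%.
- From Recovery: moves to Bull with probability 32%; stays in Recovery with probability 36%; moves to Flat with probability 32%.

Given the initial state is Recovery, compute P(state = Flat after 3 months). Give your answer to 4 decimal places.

0.3732

Propagate the distribution vector 3 months from Recovery.
After 0 months: (0.0000, 0.0000, 1.0000)
After 1 month: (0.3200, 0.3200, 0.3600)
After 2 months: (0.2944, 0.3712, 0.3344)
After 3 months: (0.2995, 0.3732, 0.3272)
P(in Flat after 3 months) = 0.3732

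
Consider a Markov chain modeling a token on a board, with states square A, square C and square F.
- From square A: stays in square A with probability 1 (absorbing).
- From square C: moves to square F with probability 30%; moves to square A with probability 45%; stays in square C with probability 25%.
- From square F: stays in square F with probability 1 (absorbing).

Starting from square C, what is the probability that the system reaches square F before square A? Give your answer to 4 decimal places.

0.4000

Let h(s) be the probability of absorption at square F starting from transient state s. Then h(square F) = 1 and h(square A) = 0. By first-step analysis:
h(square C) = 0.45·0 + 0.25·h(square C) + 0.3·1
Solving: h(square C) = 0.4000.
Starting from square C, the probability is 0.4000.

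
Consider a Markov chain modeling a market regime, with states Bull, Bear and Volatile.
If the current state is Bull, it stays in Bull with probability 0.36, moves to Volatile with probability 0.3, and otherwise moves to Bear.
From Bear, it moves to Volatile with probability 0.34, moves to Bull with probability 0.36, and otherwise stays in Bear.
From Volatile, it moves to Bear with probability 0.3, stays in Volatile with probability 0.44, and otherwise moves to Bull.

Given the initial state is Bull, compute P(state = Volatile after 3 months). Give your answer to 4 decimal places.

0.3624

Propagate the distribution vector 3 months from Bull.
After 0 months: (1.0000, 0.0000, 0.0000)
After 1 month: (0.3600, 0.3400, 0.3000)
After 2 months: (0.3300, 0.3144, 0.3556)
After 3 months: (0.3244, 0.3132, 0.3624)
P(in Volatile after 3 months) = 0.3624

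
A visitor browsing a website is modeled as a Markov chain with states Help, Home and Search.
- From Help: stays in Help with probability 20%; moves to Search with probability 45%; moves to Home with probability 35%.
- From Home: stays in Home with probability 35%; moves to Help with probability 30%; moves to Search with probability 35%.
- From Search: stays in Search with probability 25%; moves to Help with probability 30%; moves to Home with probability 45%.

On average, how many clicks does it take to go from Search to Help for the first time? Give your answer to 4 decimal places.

3.3333

Let t(s) be the expected number of clicks to first reach Help from state s, with t(Help) = 0. Conditioning on the first click:
t(Home) = 1 + 0.35·t(Home) + 0.35·t(Search)
t(Search) = 1 + 0.45·t(Home) + 0.25·t(Search)
Solving: t(Home) = 3.3333, t(Search) = 3.3333.
Expected clicks from Search to Help: 3.3333.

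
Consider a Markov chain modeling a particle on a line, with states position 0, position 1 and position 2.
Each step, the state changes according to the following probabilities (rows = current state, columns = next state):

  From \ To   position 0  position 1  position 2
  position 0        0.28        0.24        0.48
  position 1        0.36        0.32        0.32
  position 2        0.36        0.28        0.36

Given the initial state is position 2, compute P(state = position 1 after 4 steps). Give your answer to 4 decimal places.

Propagate the distribution vector 4 steps from position 2.
After 0 steps: (0.0000, 0.0000, 1.0000)
After 1 step: (0.3600, 0.2800, 0.3600)
After 2 steps: (0.3312, 0.2768, 0.3920)
After 3 steps: (0.3335, 0.2778, 0.3887)
After 4 steps: (0.3333, 0.2778, 0.3889)
P(in position 1 after 4 steps) = 0.2778

0.2778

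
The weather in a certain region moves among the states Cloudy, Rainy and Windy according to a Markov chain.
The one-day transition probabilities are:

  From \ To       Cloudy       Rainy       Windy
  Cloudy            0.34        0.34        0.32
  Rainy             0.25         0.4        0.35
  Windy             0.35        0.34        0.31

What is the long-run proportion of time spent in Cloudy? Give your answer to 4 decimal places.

0.3107

Let the stationary distribution be π with π = πP and π_1 + π_2 + π_3 = 1.
π_1 = 0.34·π_1 + 0.25·π_2 + 0.35·π_3
π_2 = 0.34·π_1 + 0.4·π_2 + 0.34·π_3
Solving with the normalization constraint gives π = (0.3107, 0.3617, 0.3276).
So the stationary probability of Cloudy is 0.3107.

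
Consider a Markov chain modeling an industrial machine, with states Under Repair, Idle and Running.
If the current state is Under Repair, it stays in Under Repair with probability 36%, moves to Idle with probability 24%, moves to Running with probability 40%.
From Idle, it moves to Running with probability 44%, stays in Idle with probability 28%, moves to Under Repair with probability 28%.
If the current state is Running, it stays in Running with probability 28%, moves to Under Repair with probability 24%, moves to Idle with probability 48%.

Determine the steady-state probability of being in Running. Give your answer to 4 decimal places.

0.3694

Let the stationary distribution be π with π = πP and π_1 + π_2 + π_3 = 1.
π_1 = 0.36·π_1 + 0.28·π_2 + 0.24·π_3
π_2 = 0.24·π_1 + 0.28·π_2 + 0.48·π_3
Solving with the normalization constraint gives π = (0.2883, 0.3423, 0.3694).
So the stationary probability of Running is 0.3694.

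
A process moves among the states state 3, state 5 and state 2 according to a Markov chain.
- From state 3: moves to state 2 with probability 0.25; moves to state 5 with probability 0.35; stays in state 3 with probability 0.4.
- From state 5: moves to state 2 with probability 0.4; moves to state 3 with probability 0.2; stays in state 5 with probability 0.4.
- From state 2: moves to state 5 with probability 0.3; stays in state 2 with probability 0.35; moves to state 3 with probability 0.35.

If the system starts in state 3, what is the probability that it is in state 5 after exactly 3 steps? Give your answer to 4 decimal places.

0.3514

Propagate the distribution vector 3 steps from state 3.
After 0 steps: (1.0000, 0.0000, 0.0000)
After 1 step: (0.4000, 0.3500, 0.2500)
After 2 steps: (0.3175, 0.3550, 0.3275)
After 3 steps: (0.3126, 0.3514, 0.3360)
P(in state 5 after 3 steps) = 0.3514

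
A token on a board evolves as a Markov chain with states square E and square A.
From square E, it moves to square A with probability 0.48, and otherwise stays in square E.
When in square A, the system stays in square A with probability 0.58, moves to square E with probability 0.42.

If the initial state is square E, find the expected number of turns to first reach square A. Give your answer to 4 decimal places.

2.0833

Let t(s) be the expected number of turns to first reach square A from state s, with t(square A) = 0. Conditioning on the first turn:
t(square E) = 1 + 0.52·t(square E)
Solving: t(square E) = 2.0833.
Expected turns from square E to square A: 2.0833.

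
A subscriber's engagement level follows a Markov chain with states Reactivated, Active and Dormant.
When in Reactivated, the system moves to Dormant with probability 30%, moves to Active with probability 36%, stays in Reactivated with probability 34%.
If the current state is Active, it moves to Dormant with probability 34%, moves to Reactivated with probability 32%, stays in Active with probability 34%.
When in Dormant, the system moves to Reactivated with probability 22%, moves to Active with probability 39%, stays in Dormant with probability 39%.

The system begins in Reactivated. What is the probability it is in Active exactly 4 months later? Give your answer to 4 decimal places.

0.3631

Propagate the distribution vector 4 months from Reactivated.
After 0 months: (1.0000, 0.0000, 0.0000)
After 1 month: (0.3400, 0.3600, 0.3000)
After 2 months: (0.2968, 0.3618, 0.3414)
After 3 months: (0.2918, 0.3630, 0.3452)
After 4 months: (0.2913, 0.3631, 0.3456)
P(in Active after 4 months) = 0.3631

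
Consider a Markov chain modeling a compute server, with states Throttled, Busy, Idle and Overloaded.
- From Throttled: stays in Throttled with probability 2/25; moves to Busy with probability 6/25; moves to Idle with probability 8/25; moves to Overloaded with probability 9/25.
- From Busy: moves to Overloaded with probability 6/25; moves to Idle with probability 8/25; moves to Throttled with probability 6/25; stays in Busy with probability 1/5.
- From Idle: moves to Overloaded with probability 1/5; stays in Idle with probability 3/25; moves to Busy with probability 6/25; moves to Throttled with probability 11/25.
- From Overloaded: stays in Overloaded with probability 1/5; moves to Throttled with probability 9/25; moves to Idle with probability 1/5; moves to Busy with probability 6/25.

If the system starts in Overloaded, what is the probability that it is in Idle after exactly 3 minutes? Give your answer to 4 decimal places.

Propagate the distribution vector 3 minutes from Overloaded.
After 0 minutes: (0.0000, 0.0000, 0.0000, 1.0000)
After 1 minute: (0.3600, 0.2400, 0.2000, 0.2000)
After 2 minutes: (0.2464, 0.2304, 0.2560, 0.2672)
After 3 minutes: (0.2838, 0.2308, 0.2367, 0.2486)
P(in Idle after 3 minutes) = 0.2367

0.2367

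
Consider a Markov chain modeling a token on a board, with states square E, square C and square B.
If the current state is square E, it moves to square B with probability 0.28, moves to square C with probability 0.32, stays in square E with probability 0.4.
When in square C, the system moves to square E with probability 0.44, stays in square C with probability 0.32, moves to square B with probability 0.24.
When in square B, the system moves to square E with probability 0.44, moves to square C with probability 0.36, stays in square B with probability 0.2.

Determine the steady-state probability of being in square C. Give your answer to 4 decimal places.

Let the stationary distribution be π with π = πP and π_1 + π_2 + π_3 = 1.
π_1 = 0.4·π_1 + 0.44·π_2 + 0.44·π_3
π_2 = 0.32·π_1 + 0.32·π_2 + 0.36·π_3
Solving with the normalization constraint gives π = (0.4231, 0.3299, 0.2470).
So the stationary probability of square C is 0.3299.

0.3299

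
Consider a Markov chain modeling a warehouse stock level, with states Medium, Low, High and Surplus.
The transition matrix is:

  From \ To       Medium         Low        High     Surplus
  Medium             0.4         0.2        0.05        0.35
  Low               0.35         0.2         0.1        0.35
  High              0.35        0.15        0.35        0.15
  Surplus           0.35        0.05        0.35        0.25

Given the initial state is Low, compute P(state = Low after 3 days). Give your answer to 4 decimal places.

0.1460

Propagate the distribution vector 3 days from Low.
After 0 days: (0.0000, 1.0000, 0.0000, 0.0000)
After 1 day: (0.3500, 0.2000, 0.1000, 0.3500)
After 2 days: (0.3675, 0.1425, 0.1950, 0.2950)
After 3 days: (0.3684, 0.1460, 0.2041, 0.2815)
P(in Low after 3 days) = 0.1460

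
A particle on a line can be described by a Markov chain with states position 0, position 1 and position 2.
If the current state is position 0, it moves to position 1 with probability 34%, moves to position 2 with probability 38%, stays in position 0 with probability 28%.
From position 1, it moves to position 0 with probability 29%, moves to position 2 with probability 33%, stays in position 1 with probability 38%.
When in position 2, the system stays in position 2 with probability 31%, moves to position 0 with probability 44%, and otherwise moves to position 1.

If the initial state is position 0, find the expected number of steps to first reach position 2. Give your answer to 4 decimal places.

Let t(s) be the expected number of steps to first reach position 2 from state s, with t(position 2) = 0. Conditioning on the first step:
t(position 0) = 1 + 0.28·t(position 0) + 0.34·t(position 1)
t(position 1) = 1 + 0.29·t(position 0) + 0.38·t(position 1)
Solving: t(position 0) = 2.7602, t(position 1) = 2.9040.
Expected steps from position 0 to position 2: 2.7602.

2.7602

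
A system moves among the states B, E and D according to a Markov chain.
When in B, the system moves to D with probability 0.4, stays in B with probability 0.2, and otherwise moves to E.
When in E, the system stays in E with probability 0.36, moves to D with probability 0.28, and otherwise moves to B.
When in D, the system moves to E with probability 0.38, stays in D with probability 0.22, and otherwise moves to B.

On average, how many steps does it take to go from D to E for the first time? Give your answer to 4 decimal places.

Let t(s) be the expected number of steps to first reach E from state s, with t(E) = 0. Conditioning on the first step:
t(B) = 1 + 0.2·t(B) + 0.4·t(D)
t(D) = 1 + 0.4·t(B) + 0.22·t(D)
Solving: t(B) = 2.5431, t(D) = 2.5862.
Expected steps from D to E: 2.5862.

2.5862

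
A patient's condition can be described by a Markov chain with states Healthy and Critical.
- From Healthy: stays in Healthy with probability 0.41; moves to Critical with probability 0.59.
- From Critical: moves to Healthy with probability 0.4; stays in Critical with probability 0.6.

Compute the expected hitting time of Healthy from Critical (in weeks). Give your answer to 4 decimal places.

Let t(s) be the expected number of weeks to first reach Healthy from state s, with t(Healthy) = 0. Conditioning on the first week:
t(Critical) = 1 + 0.6·t(Critical)
Solving: t(Critical) = 2.5000.
Expected weeks from Critical to Healthy: 2.5000.

2.5000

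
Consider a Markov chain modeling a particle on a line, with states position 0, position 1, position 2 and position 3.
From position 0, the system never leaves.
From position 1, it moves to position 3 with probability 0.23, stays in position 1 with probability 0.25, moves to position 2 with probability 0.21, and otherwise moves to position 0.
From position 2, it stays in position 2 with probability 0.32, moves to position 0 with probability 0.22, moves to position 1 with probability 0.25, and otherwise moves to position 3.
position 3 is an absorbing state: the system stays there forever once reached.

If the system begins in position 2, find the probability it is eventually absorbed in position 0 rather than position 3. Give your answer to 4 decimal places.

0.5301

Let h(s) be the probability of absorption at position 0 starting from transient state s. Then h(position 0) = 1 and h(position 3) = 0. By first-step analysis:
h(position 1) = 0.31·1 + 0.25·h(position 1) + 0.21·h(position 2) + 0.23·0
h(position 2) = 0.22·1 + 0.25·h(position 1) + 0.32·h(position 2) + 0.21·0
Solving: h(position 1) = 0.5617, h(position 2) = 0.5301.
Starting from position 2, the probability is 0.5301.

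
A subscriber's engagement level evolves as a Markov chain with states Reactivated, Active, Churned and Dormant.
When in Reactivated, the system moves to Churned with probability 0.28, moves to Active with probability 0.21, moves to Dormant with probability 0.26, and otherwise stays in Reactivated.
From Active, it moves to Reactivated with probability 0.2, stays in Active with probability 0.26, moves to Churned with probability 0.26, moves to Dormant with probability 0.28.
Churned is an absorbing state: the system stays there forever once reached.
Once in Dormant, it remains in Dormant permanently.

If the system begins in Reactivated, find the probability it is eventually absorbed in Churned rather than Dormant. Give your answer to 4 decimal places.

0.5103

Let h(s) be the probability of absorption at Churned starting from transient state s. Then h(Churned) = 1 and h(Dormant) = 0. By first-step analysis:
h(Reactivated) = 0.25·h(Reactivated) + 0.21·h(Active) + 0.28·1 + 0.26·0
h(Active) = 0.2·h(Reactivated) + 0.26·h(Active) + 0.26·1 + 0.28·0
Solving: h(Reactivated) = 0.5103, h(Active) = 0.4893.
Starting from Reactivated, the probability is 0.5103.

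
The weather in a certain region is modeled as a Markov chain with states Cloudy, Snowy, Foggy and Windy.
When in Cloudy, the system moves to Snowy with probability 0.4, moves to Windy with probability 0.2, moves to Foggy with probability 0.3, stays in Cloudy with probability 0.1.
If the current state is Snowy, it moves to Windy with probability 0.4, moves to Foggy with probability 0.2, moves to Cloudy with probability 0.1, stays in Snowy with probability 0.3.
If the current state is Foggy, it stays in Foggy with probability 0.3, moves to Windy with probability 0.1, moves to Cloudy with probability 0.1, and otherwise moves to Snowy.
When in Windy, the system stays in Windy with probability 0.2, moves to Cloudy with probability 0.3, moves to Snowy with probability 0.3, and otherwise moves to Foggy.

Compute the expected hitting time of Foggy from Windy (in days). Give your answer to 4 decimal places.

4.5522

Let t(s) be the expected number of days to first reach Foggy from state s, with t(Foggy) = 0. Conditioning on the first day:
t(Cloudy) = 1 + 0.1·t(Cloudy) + 0.4·t(Snowy) + 0.2·t(Windy)
t(Snowy) = 1 + 0.1·t(Cloudy) + 0.3·t(Snowy) + 0.4·t(Windy)
t(Windy) = 1 + 0.3·t(Cloudy) + 0.3·t(Snowy) + 0.2·t(Windy)
Solving: t(Cloudy) = 4.1791, t(Snowy) = 4.6269, t(Windy) = 4.5522.
Expected days from Windy to Foggy: 4.5522.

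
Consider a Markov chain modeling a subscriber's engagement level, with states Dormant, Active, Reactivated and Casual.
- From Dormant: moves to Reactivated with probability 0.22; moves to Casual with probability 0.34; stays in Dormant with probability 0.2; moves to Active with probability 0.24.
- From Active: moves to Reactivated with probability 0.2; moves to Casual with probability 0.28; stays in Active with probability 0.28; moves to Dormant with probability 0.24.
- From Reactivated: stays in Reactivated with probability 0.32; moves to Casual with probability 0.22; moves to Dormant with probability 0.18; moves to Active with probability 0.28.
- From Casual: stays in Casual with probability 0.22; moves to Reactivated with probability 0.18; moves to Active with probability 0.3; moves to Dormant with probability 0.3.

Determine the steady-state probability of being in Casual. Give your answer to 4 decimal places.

0.2645

Let the stationary distribution be π with π = πP and π_1 + π_2 + π_3 + π_4 = 1.
π_1 = 0.2·π_1 + 0.24·π_2 + 0.18·π_3 + 0.3·π_4
π_2 = 0.24·π_1 + 0.28·π_2 + 0.28·π_3 + 0.3·π_4
π_3 = 0.22·π_1 + 0.2·π_2 + 0.32·π_3 + 0.18·π_4
Solving with the normalization constraint gives π = (0.2330, 0.2760, 0.2266, 0.2645).
So the stationary probability of Casual is 0.2645.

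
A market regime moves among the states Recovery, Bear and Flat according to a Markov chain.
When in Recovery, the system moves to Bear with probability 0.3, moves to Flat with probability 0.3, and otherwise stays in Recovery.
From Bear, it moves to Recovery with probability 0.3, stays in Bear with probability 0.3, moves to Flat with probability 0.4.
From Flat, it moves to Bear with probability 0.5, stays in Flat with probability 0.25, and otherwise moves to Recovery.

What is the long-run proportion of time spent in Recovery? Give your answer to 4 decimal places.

Let the stationary distribution be π with π = πP and π_1 + π_2 + π_3 = 1.
π_1 = 0.4·π_1 + 0.3·π_2 + 0.25·π_3
π_2 = 0.3·π_1 + 0.3·π_2 + 0.5·π_3
Solving with the normalization constraint gives π = (0.3155, 0.3641, 0.3204).
So the stationary probability of Recovery is 0.3155.

0.3155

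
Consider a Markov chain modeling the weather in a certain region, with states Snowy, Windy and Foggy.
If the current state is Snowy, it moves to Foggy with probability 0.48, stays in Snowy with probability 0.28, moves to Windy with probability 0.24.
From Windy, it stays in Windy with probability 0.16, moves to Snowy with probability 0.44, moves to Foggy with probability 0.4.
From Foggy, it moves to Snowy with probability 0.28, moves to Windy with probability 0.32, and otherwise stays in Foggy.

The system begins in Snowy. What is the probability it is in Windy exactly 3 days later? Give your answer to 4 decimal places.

Propagate the distribution vector 3 days from Snowy.
After 0 days: (1.0000, 0.0000, 0.0000)
After 1 day: (0.2800, 0.2400, 0.4800)
After 2 days: (0.3184, 0.2592, 0.4224)
After 3 days: (0.3215, 0.2531, 0.4255)
P(in Windy after 3 days) = 0.2531

0.2531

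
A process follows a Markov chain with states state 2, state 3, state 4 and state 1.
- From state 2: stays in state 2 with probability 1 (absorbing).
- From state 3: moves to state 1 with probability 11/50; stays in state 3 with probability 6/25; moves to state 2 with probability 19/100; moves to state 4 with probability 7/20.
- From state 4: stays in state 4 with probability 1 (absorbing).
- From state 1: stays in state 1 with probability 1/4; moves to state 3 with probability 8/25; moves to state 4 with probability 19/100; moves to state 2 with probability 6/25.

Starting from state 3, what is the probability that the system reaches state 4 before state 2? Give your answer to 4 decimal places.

0.6091

Let h(s) be the probability of absorption at state 4 starting from transient state s. Then h(state 4) = 1 and h(state 2) = 0. By first-step analysis:
h(state 3) = 0.19·0 + 0.24·h(state 3) + 0.35·1 + 0.22·h(state 1)
h(state 1) = 0.24·0 + 0.32·h(state 3) + 0.19·1 + 0.25·h(state 1)
Solving: h(state 3) = 0.6091, h(state 1) = 0.5132.
Starting from state 3, the probability is 0.6091.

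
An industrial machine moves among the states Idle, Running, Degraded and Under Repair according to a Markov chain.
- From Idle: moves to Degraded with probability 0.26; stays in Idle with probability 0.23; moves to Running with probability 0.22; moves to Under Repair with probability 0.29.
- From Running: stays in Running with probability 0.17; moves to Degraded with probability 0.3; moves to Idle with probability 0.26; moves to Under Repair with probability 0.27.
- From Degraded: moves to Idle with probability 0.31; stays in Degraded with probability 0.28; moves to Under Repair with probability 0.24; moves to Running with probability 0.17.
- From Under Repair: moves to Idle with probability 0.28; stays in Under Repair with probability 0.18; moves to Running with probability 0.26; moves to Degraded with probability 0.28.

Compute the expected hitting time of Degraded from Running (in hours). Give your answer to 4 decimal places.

3.5130

Let t(s) be the expected number of hours to first reach Degraded from state s, with t(Degraded) = 0. Conditioning on the first hour:
t(Idle) = 1 + 0.23·t(Idle) + 0.22·t(Running) + 0.29·t(Under Repair)
t(Running) = 1 + 0.26·t(Idle) + 0.17·t(Running) + 0.27·t(Under Repair)
t(Under Repair) = 1 + 0.28·t(Idle) + 0.26·t(Running) + 0.18·t(Under Repair)
Solving: t(Idle) = 3.6507, t(Running) = 3.5130, t(Under Repair) = 3.5800.
Expected hours from Running to Degraded: 3.5130.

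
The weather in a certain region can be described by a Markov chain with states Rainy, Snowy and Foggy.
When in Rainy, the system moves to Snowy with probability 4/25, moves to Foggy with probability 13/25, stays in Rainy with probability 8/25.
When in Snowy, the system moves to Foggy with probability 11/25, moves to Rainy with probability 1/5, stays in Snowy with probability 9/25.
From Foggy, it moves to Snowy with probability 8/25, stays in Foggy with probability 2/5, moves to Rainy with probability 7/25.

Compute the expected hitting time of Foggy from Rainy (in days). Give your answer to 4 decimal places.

1.9841

Let t(s) be the expected number of days to first reach Foggy from state s, with t(Foggy) = 0. Conditioning on the first day:
t(Rainy) = 1 + 0.32·t(Rainy) + 0.16·t(Snowy)
t(Snowy) = 1 + 0.2·t(Rainy) + 0.36·t(Snowy)
Solving: t(Rainy) = 1.9841, t(Snowy) = 2.1825.
Expected days from Rainy to Foggy: 1.9841.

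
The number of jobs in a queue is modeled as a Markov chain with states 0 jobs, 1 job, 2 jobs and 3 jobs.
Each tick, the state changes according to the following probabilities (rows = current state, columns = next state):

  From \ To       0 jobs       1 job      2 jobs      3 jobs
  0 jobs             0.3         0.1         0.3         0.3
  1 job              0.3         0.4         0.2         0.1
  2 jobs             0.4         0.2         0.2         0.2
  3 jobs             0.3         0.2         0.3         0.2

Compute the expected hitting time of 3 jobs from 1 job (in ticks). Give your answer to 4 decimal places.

Let t(s) be the expected number of ticks to first reach 3 jobs from state s, with t(3 jobs) = 0. Conditioning on the first tick:
t(0 jobs) = 1 + 0.3·t(0 jobs) + 0.1·t(1 job) + 0.3·t(2 jobs)
t(1 job) = 1 + 0.3·t(0 jobs) + 0.4·t(1 job) + 0.2·t(2 jobs)
t(2 jobs) = 1 + 0.4·t(0 jobs) + 0.2·t(1 job) + 0.2·t(2 jobs)
Solving: t(0 jobs) = 4.1935, t(1 job) = 5.3226, t(2 jobs) = 4.6774.
Expected ticks from 1 job to 3 jobs: 5.3226.

5.3226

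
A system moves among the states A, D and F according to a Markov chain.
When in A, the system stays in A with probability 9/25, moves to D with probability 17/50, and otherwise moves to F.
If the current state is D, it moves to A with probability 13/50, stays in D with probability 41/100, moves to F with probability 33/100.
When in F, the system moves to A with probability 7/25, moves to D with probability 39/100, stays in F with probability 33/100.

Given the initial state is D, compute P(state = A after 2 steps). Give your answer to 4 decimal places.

0.2926

Sum over the intermediate state after 1 step:
P = P(D→A)·P(A→A) + P(D→D)·P(D→A) + P(D→F)·P(F→A)
  = 0.26×0.36 + 0.41×0.26 + 0.33×0.28
  = 0.0936 + 0.1066 + 0.0924 = 0.2926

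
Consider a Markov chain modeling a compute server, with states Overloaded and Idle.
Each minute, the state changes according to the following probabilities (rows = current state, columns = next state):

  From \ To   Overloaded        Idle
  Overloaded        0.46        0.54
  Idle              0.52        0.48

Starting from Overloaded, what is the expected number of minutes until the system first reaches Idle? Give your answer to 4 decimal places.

1.8519

Let t(s) be the expected number of minutes to first reach Idle from state s, with t(Idle) = 0. Conditioning on the first minute:
t(Overloaded) = 1 + 0.46·t(Overloaded)
Solving: t(Overloaded) = 1.8519.
Expected minutes from Overloaded to Idle: 1.8519.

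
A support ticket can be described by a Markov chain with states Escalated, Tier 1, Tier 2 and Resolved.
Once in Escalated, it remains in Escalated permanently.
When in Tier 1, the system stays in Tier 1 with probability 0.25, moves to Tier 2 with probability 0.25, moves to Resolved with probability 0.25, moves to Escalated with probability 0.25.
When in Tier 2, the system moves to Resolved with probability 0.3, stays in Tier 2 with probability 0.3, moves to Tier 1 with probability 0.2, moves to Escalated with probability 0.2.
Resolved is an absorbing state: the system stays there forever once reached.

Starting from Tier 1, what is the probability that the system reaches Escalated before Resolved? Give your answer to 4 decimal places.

0.4737

Let h(s) be the probability of absorption at Escalated starting from transient state s. Then h(Escalated) = 1 and h(Resolved) = 0. By first-step analysis:
h(Tier 1) = 0.25·1 + 0.25·h(Tier 1) + 0.25·h(Tier 2) + 0.25·0
h(Tier 2) = 0.2·1 + 0.2·h(Tier 1) + 0.3·h(Tier 2) + 0.3·0
Solving: h(Tier 1) = 0.4737, h(Tier 2) = 0.4211.
Starting from Tier 1, the probability is 0.4737.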